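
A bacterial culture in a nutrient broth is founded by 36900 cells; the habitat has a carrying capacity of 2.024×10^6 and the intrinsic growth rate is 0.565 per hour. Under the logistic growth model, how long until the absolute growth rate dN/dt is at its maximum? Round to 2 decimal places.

7.06 hours

Logistic growth is fastest at N = K/2 = 1.012×10^6.
A = (K − N₀)/N₀ = 53.851. Set K/(1 + A·e^(−rt)) = K/2 → A·e^(−rt) = 1.
e^(−0.565t) = 1/53.851 = 0.0185698, so t = ln(53.851)/0.565 = 3.9862/0.565 = 7.0553.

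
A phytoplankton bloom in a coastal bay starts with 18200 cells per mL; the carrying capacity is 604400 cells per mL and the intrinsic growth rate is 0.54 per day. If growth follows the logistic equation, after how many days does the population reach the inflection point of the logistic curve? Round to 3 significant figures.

6.43 days

Logistic growth is fastest at N = K/2 = 302200.
A = (K − N₀)/N₀ = 32.209. Set K/(1 + A·e^(−rt)) = K/2 → A·e^(−rt) = 1.
e^(−0.54t) = 1/32.209 = 0.0310474, so t = ln(32.209)/0.54 = 3.4722/0.54 = 6.4301.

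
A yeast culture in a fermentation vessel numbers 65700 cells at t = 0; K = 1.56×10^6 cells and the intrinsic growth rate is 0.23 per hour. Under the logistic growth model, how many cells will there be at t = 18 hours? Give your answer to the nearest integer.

1145245 cells

A = (K − N₀)/N₀ = (1.56×10^6 − 65700)/65700 = 22.744.
N(t) = K/(1 + A·e^(−rt)) = 1.56×10^6/(1 + 22.744×e^(−0.23×18)).
e^(−4.14) = 0.015923; denominator = 1 + 22.744×0.015923 = 1.3622.
N = 1.56×10^6/1.3622 = 1.145245×10^6.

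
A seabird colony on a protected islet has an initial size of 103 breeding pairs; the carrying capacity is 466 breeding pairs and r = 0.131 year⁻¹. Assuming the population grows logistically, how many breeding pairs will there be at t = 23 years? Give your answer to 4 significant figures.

A = (K − N₀)/N₀ = (466 − 103)/103 = 3.5243.
N(t) = K/(1 + A·e^(−rt)) = 466/(1 + 3.5243×e^(−0.131×23)).
e^(−3.013) = 0.049144; denominator = 1 + 3.5243×0.049144 = 1.1732.
N = 466/1.1732 = 397.205.

397.2 breeding pairs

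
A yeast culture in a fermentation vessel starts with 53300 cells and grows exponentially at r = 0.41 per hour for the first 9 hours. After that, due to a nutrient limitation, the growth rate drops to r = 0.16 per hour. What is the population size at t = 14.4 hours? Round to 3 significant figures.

Phase 1: N(9) = 53300·e^(0.41×9) = 53300·e^3.69 = 2.13439×10^6.
Phase 2 runs for 14.4 − 9 = 5.4 hours at r = 0.16.
N(14.4) = 2.13439×10^6·e^(0.16×5.4) = 2.13439×10^6·e^0.864 = 5.064123×10^6.

5060000 cells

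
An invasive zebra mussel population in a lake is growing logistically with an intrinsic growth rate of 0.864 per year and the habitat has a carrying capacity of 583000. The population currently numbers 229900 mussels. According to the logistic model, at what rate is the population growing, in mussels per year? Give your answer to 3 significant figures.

dN/dt = rN(1 − N/K) = 0.864 × 229900 × (1 − 229900/583000).
1 − 229900/583000 = 0.60566; dN/dt = 0.864 × 229900 × 0.60566 = 1.20305×10^5.

120000 mussels per year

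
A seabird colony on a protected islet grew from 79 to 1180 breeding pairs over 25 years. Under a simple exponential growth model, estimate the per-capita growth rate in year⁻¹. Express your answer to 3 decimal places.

From N(t) = N₀·e^(rt): e^(r·25) = 1180/79 = 14.937.
r·25 = ln(14.937) = 2.7038, so r = 2.7038/25 = 0.10815.

0.108 per year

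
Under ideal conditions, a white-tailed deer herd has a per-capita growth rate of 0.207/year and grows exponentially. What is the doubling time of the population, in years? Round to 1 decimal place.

3.3 years

Doubling time t_d = ln(2)/r = 0.6931/0.207 = 3.3485.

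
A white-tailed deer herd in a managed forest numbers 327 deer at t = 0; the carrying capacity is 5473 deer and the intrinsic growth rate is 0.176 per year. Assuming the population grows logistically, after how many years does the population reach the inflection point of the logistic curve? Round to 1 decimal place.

Logistic growth is fastest at N = K/2 = 2736.5.
A = (K − N₀)/N₀ = 15.737. Set K/(1 + A·e^(−rt)) = K/2 → A·e^(−rt) = 1.
e^(−0.176t) = 1/15.737 = 0.0635445, so t = ln(15.737)/0.176 = 2.756/0.176 = 15.659.

15.7 years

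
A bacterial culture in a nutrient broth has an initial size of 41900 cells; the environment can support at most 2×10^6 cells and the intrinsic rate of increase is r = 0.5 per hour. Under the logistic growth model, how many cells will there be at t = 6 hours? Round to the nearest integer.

601199 cells

A = (K − N₀)/N₀ = (2×10^6 − 41900)/41900 = 46.733.
N(t) = K/(1 + A·e^(−rt)) = 2×10^6/(1 + 46.733×e^(−0.5×6)).
e^(−3) = 0.049787; denominator = 1 + 46.733×0.049787 = 3.3267.
N = 2×10^6/3.3267 = 601199.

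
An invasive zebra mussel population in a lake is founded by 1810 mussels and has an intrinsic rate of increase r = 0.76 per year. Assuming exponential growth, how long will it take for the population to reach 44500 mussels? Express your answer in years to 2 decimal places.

4.21 years

Set N₀·e^(rt) = 44500: e^(0.76·t) = 44500/1810 = 24.586.
0.76·t = ln(24.586) = 3.2022, so t = 3.2022/0.76 = 4.2134.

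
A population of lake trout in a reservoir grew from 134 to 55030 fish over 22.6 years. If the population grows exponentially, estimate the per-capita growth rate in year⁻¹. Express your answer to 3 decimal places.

0.266 per year

From N(t) = N₀·e^(rt): e^(r·22.6) = 55030/134 = 410.67.
r·22.6 = ln(410.67) = 6.0178, so r = 6.0178/22.6 = 0.26627.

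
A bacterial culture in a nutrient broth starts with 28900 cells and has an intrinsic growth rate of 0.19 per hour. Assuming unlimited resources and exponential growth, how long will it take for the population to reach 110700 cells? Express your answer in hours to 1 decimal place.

7.1 hours

Set N₀·e^(rt) = 110700: e^(0.19·t) = 110700/28900 = 3.8304.
0.19·t = ln(3.8304) = 1.343, so t = 1.343/0.19 = 7.0683.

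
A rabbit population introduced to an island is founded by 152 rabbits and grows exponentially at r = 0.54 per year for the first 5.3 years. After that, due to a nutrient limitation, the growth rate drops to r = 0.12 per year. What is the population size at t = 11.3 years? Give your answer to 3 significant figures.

5460 rabbits

Phase 1: N(5.3) = 152·e^(0.54×5.3) = 152·e^2.862 = 2659.47.
Phase 2 runs for 11.3 − 5.3 = 6 years at r = 0.12.
N(11.3) = 2659.47·e^(0.12×6) = 2659.47·e^0.72 = 5463.69.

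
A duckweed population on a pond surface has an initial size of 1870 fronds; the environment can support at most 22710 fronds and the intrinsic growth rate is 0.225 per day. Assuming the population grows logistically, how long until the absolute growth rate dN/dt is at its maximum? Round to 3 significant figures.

Logistic growth is fastest at N = K/2 = 11355.
A = (K − N₀)/N₀ = 11.144. Set K/(1 + A·e^(−rt)) = K/2 → A·e^(−rt) = 1.
e^(−0.225t) = 1/11.144 = 0.0897313, so t = ln(11.144)/0.225 = 2.4109/0.225 = 10.715.

10.7 days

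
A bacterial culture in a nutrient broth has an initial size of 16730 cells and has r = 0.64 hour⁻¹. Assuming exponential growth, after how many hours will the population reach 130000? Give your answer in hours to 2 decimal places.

Set N₀·e^(rt) = 130000: e^(0.64·t) = 130000/16730 = 7.7705.
0.64·t = ln(7.7705) = 2.0503, so t = 2.0503/0.64 = 3.2036.

3.20 hours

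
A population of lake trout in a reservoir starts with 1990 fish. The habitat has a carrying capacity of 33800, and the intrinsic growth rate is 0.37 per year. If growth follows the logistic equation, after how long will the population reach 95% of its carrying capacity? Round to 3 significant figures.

15.4 years

A = (K − N₀)/N₀ = (33800 − 1990)/1990 = 15.985.
Solve 33800/(1 + 15.985·e^(−0.37t)) = 32110: 1 + 15.985·e^(−0.37t) = 1.0526, so e^(−0.37t) = 0.00329258.
−0.37·t = ln(0.00329258) = -5.7161, so t = 5.7161/0.37 = 15.449.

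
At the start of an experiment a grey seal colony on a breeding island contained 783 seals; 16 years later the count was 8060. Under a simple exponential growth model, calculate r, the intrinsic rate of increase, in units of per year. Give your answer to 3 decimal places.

0.146 per year

From N(t) = N₀·e^(rt): e^(r·16) = 8060/783 = 10.294.
r·16 = ln(10.294) = 2.3315, so r = 2.3315/16 = 0.14572.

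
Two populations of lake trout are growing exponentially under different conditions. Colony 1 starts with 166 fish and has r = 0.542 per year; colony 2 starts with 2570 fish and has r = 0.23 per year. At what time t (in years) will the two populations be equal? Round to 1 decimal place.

Set 166·e^(0.542t) = 2570·e^(0.23t).
e^((0.542 − 0.23)t) = 2570/166 → e^(0.312·t) = 15.482.
0.312·t = ln(15.482) = 2.7397, so t = 2.7397/0.312 = 8.781.

8.8 years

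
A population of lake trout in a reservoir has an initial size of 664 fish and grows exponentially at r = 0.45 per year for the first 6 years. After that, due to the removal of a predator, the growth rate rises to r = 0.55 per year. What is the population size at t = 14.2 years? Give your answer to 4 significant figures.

Phase 1: N(6) = 664·e^(0.45×6) = 664·e^2.7 = 9880.14.
Phase 2 runs for 14.2 − 6 = 8.2 years at r = 0.55.
N(14.2) = 9880.14·e^(0.55×8.2) = 9880.14·e^4.51 = 898320.

898300 fish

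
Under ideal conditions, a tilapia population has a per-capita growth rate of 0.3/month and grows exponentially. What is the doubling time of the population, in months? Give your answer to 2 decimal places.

2.31 months

Doubling time t_d = ln(2)/r = 0.6931/0.3 = 2.3105.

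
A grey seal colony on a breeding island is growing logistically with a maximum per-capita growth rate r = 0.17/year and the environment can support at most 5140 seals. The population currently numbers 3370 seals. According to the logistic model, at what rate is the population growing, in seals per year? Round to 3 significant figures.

197 seals per year

dN/dt = rN(1 − N/K) = 0.17 × 3370 × (1 − 3370/5140).
1 − 3370/5140 = 0.34436; dN/dt = 0.17 × 3370 × 0.34436 = 197.28.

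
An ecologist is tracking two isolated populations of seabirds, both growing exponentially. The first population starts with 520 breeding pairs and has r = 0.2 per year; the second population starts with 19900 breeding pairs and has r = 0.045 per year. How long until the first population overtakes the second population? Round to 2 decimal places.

Set 520·e^(0.2t) = 19900·e^(0.045t).
e^((0.2 − 0.045)t) = 19900/520 → e^(0.155·t) = 38.269.
0.155·t = ln(38.269) = 3.6446, so t = 3.6446/0.155 = 23.514.

23.51 years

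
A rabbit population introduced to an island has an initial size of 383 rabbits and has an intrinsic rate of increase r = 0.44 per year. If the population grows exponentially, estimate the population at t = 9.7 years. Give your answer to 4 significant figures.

N(t) = N₀·e^(rt) = 383 × e^(0.44×9.7) = 383 × e^4.268.
e^4.268 ≈ 71.379, so N ≈ 383 × 71.379 = 27338.1.

27340 rabbits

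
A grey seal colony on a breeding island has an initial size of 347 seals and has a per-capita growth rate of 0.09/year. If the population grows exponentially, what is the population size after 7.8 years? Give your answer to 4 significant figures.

700.2 seals

N(t) = N₀·e^(rt) = 347 × e^(0.09×7.8) = 347 × e^0.702.
e^0.702 ≈ 2.0178, so N ≈ 347 × 2.0178 = 700.171.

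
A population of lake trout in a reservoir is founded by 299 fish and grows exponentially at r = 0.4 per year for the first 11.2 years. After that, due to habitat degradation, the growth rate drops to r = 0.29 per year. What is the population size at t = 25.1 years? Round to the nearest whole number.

1485770 fish

Phase 1: N(11.2) = 299·e^(0.4×11.2) = 299·e^4.48 = 26382.2.
Phase 2 runs for 25.1 − 11.2 = 13.9 years at r = 0.29.
N(25.1) = 26382.2·e^(0.29×13.9) = 26382.2·e^4.031 = 1.48577×10^6.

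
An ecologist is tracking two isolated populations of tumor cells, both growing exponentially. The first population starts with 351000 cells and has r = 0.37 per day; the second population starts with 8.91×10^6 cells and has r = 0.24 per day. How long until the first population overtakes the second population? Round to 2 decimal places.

24.88 days

Set 351000·e^(0.37t) = 8.91×10^6·e^(0.24t).
e^((0.37 − 0.24)t) = 8.91×10^6/351000 → e^(0.13·t) = 25.385.
0.13·t = ln(25.385) = 3.2341, so t = 3.2341/0.13 = 24.878.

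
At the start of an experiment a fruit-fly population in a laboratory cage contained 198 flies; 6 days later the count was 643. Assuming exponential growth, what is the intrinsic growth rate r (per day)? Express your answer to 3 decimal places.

From N(t) = N₀·e^(rt): e^(r·6) = 643/198 = 3.2475.
r·6 = ln(3.2475) = 1.1779, so r = 1.1779/6 = 0.19631.

0.196 per day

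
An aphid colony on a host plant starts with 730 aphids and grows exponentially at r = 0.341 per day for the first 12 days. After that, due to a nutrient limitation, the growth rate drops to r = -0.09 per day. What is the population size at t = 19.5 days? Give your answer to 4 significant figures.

22250 aphids

Phase 1: N(12) = 730·e^(0.341×12) = 730·e^4.092 = 43697.4.
Phase 2 runs for 19.5 − 12 = 7.5 days at r = -0.09.
N(19.5) = 43697.4·e^(-0.09×7.5) = 43697.4·e^-0.675 = 22248.8.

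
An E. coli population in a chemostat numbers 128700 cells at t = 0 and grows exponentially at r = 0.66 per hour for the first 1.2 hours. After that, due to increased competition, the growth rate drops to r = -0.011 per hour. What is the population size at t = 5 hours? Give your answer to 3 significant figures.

273000 cells

Phase 1: N(1.2) = 128700·e^(0.66×1.2) = 128700·e^0.792 = 284145.
Phase 2 runs for 5 − 1.2 = 3.8 hours at r = -0.011.
N(5) = 284145·e^(-0.011×3.8) = 284145·e^-0.0418 = 272512.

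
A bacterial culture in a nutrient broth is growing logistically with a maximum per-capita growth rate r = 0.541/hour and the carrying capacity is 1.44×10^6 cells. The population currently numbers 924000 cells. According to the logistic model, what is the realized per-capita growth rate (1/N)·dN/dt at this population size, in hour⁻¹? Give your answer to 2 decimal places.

0.19 per hour

(1/N)·dN/dt = r(1 − N/K) = 0.541 × (1 − 924000/1.44×10^6).
= 0.541 × 0.35833 = 0.19386.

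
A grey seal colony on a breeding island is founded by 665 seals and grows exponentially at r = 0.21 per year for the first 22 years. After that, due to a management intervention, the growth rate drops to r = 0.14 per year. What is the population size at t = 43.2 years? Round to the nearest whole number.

1312950 seals

Phase 1: N(22) = 665·e^(0.21×22) = 665·e^4.62 = 67493.5.
Phase 2 runs for 43.2 − 22 = 21.2 years at r = 0.14.
N(43.2) = 67493.5·e^(0.14×21.2) = 67493.5·e^2.968 = 1.31295×10^6.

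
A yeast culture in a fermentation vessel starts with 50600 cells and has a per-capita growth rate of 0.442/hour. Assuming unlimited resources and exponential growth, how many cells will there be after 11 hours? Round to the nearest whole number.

6541695 cells

N(t) = N₀·e^(rt) = 50600 × e^(0.442×11) = 50600 × e^4.862.
e^4.862 ≈ 129.28, so N ≈ 50600 × 129.28 = 6.541695×10^6.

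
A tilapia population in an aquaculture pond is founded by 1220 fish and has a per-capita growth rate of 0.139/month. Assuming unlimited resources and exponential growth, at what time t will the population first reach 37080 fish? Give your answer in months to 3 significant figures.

24.6 months

Set N₀·e^(rt) = 37080: e^(0.139·t) = 37080/1220 = 30.393.
0.139·t = ln(30.393) = 3.4142, so t = 3.4142/0.139 = 24.563.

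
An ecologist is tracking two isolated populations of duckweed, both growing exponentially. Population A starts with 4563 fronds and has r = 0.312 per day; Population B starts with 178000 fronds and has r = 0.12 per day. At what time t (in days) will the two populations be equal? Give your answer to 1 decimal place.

19.1 days

Set 4563·e^(0.312t) = 178000·e^(0.12t).
e^((0.312 − 0.12)t) = 178000/4563 → e^(0.192·t) = 39.009.
0.192·t = ln(39.009) = 3.6638, so t = 3.6638/0.192 = 19.082.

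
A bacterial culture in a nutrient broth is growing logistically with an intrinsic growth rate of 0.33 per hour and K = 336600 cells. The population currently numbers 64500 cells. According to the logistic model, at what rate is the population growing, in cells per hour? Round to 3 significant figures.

17200 cells per hour

dN/dt = rN(1 − N/K) = 0.33 × 64500 × (1 − 64500/336600).
1 − 64500/336600 = 0.80838; dN/dt = 0.33 × 64500 × 0.80838 = 17206.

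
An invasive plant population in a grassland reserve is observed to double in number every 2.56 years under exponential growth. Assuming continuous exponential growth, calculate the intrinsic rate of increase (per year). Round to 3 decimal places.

r = ln(2)/t_d = 0.6931/2.56 = 0.27076.

0.271 per year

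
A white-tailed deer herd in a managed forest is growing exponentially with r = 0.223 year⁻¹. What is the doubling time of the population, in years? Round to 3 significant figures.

3.11 years

Doubling time t_d = ln(2)/r = 0.6931/0.223 = 3.1083.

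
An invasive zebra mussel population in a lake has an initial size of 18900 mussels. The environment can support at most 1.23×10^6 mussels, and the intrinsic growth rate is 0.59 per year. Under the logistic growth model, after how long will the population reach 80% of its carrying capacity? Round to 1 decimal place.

9.4 years

A = (K − N₀)/N₀ = (1.23×10^6 − 18900)/18900 = 64.079.
Solve 1.23×10^6/(1 + 64.079·e^(−0.59t)) = 984000: 1 + 64.079·e^(−0.59t) = 1.25, so e^(−0.59t) = 0.00390141.
−0.59·t = ln(0.00390141) = -5.5464, so t = 5.5464/0.59 = 9.4007.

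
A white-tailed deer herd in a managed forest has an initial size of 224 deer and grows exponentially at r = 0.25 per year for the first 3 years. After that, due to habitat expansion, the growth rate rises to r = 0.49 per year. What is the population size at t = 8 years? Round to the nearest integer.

5495 deer

Phase 1: N(3) = 224·e^(0.25×3) = 224·e^0.75 = 474.208.
Phase 2 runs for 8 − 3 = 5 years at r = 0.49.
N(8) = 474.208·e^(0.49×5) = 474.208·e^2.45 = 5495.29.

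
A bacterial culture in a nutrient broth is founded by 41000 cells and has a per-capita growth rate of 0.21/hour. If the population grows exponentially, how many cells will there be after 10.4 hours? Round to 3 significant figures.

364000 cells

N(t) = N₀·e^(rt) = 41000 × e^(0.21×10.4) = 41000 × e^2.184.
e^2.184 ≈ 8.8818, so N ≈ 41000 × 8.8818 = 364152.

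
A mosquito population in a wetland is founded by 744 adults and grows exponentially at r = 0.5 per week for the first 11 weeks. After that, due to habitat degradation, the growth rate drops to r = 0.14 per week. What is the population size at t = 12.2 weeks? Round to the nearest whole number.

215355 adults

Phase 1: N(11) = 744·e^(0.5×11) = 744·e^5.5 = 182051.
Phase 2 runs for 12.2 − 11 = 1.2 weeks at r = 0.14.
N(12.2) = 182051·e^(0.14×1.2) = 182051·e^0.168 = 215355.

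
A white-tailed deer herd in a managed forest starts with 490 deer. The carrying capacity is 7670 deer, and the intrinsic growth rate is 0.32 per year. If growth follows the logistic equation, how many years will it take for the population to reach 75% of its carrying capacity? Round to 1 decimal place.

A = (K − N₀)/N₀ = (7670 − 490)/490 = 14.653.
Solve 7670/(1 + 14.653·e^(−0.32t)) = 5752.5: 1 + 14.653·e^(−0.32t) = 1.3333, so e^(−0.32t) = 0.0227484.
−0.32·t = ln(0.0227484) = -3.7833, so t = 3.7833/0.32 = 11.823.

11.8 years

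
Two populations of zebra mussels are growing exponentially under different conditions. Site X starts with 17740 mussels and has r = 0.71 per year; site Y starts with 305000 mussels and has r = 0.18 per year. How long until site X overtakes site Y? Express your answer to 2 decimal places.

5.37 years

Set 17740·e^(0.71t) = 305000·e^(0.18t).
e^((0.71 − 0.18)t) = 305000/17740 → e^(0.53·t) = 17.193.
0.53·t = ln(17.193) = 2.8445, so t = 2.8445/0.53 = 5.367.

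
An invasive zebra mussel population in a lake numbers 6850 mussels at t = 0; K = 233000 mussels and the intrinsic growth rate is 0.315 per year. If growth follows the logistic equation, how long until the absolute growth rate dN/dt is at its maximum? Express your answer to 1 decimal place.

Logistic growth is fastest at N = K/2 = 116500.
A = (K − N₀)/N₀ = 33.015. Set K/(1 + A·e^(−rt)) = K/2 → A·e^(−rt) = 1.
e^(−0.315t) = 1/33.015 = 0.0302896, so t = ln(33.015)/0.315 = 3.4969/0.315 = 11.101.

11.1 years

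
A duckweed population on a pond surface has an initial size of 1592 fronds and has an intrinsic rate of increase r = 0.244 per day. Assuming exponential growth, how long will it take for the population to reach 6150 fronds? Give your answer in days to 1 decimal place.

5.5 days

Set N₀·e^(rt) = 6150: e^(0.244·t) = 6150/1592 = 3.8631.
0.244·t = ln(3.8631) = 1.3515, so t = 1.3515/0.244 = 5.5388.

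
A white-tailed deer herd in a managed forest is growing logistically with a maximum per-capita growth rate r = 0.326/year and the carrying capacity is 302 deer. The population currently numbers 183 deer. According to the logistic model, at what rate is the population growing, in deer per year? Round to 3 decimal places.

23.508 deer per year

dN/dt = rN(1 − N/K) = 0.326 × 183 × (1 − 183/302).
1 − 183/302 = 0.39404; dN/dt = 0.326 × 183 × 0.39404 = 23.508.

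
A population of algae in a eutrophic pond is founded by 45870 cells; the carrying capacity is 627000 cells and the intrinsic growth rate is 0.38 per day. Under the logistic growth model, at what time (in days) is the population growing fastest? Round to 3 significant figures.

6.68 days

Logistic growth is fastest at N = K/2 = 313500.
A = (K − N₀)/N₀ = 12.669. Set K/(1 + A·e^(−rt)) = K/2 → A·e^(−rt) = 1.
e^(−0.38t) = 1/12.669 = 0.0789324, so t = ln(12.669)/0.38 = 2.5392/0.38 = 6.682.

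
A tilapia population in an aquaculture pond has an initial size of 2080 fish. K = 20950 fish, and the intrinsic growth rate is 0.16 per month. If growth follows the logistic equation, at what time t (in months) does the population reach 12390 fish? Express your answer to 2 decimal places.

16.09 months

A = (K − N₀)/N₀ = (20950 − 2080)/2080 = 9.0721.
Solve 20950/(1 + 9.0721·e^(−0.16t)) = 12390: 1 + 9.0721·e^(−0.16t) = 1.6909, so e^(−0.16t) = 0.0761542.
−0.16·t = ln(0.0761542) = -2.575, so t = 2.575/0.16 = 16.094.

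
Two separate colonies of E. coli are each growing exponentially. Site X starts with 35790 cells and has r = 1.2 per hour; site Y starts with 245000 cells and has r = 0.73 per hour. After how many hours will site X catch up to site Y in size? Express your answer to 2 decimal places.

4.09 hours

Set 35790·e^(1.2t) = 245000·e^(0.73t).
e^((1.2 − 0.73)t) = 245000/35790 → e^(0.47·t) = 6.8455.
0.47·t = ln(6.8455) = 1.9236, so t = 1.9236/0.47 = 4.0927.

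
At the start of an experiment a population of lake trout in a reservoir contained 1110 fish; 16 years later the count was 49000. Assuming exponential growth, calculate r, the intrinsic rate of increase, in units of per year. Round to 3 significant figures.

From N(t) = N₀·e^(rt): e^(r·16) = 49000/1110 = 44.144.
r·16 = ln(44.144) = 3.7875, so r = 3.7875/16 = 0.23672.

0.237 per year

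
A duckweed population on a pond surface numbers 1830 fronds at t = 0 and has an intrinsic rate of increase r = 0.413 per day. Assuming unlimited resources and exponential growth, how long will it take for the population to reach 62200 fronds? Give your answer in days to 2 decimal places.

Set N₀·e^(rt) = 62200: e^(0.413·t) = 62200/1830 = 33.989.
0.413·t = ln(33.989) = 3.526, so t = 3.526/0.413 = 8.5376.

8.54 days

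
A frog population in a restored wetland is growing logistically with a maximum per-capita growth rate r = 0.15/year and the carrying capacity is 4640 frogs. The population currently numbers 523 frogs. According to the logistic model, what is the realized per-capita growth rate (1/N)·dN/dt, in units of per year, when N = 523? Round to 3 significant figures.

(1/N)·dN/dt = r(1 − N/K) = 0.15 × (1 − 523/4640).
= 0.15 × 0.88728 = 0.13309.

0.133 per year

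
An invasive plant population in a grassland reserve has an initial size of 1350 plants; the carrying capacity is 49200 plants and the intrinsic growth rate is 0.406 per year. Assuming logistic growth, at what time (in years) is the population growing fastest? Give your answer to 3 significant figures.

Logistic growth is fastest at N = K/2 = 24600.
A = (K − N₀)/N₀ = 35.444. Set K/(1 + A·e^(−rt)) = K/2 → A·e^(−rt) = 1.
e^(−0.406t) = 1/35.444 = 0.0282132, so t = ln(35.444)/0.406 = 3.568/0.406 = 8.7881.

8.79 years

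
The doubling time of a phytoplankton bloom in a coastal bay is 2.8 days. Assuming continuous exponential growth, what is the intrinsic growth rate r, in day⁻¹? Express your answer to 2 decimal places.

0.25 per day

r = ln(2)/t_d = 0.6931/2.8 = 0.24755.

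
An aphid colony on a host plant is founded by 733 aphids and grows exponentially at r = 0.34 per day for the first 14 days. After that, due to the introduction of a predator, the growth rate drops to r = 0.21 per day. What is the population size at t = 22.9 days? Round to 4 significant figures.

Phase 1: N(14) = 733·e^(0.34×14) = 733·e^4.76 = 85574.8.
Phase 2 runs for 22.9 − 14 = 8.9 days at r = 0.21.
N(22.9) = 85574.8·e^(0.21×8.9) = 85574.8·e^1.869 = 554679.

554700 aphids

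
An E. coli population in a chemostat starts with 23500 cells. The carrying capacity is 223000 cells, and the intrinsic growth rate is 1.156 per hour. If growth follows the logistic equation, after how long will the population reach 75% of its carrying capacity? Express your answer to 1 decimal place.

2.8 hours

A = (K − N₀)/N₀ = (223000 − 23500)/23500 = 8.4894.
Solve 223000/(1 + 8.4894·e^(−1.156t)) = 167250: 1 + 8.4894·e^(−1.156t) = 1.3333, so e^(−1.156t) = 0.0392648.
−1.156·t = ln(0.0392648) = -3.2374, so t = 3.2374/1.156 = 2.8005.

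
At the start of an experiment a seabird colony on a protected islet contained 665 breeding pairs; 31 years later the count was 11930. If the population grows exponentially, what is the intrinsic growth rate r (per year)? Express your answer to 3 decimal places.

0.093 per year

From N(t) = N₀·e^(rt): e^(r·31) = 11930/665 = 17.94.
r·31 = ln(17.94) = 2.887, so r = 2.887/31 = 0.09313.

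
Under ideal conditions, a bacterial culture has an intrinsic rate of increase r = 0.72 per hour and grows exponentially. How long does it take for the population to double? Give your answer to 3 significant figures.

0.963 hours

Doubling time t_d = ln(2)/r = 0.6931/0.72 = 0.9627.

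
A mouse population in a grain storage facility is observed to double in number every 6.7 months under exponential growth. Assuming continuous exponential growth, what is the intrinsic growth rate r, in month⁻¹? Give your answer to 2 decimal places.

r = ln(2)/t_d = 0.6931/6.7 = 0.10345.

0.10 per month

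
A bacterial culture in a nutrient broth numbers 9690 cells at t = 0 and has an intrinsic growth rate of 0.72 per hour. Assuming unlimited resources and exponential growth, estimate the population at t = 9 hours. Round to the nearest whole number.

N(t) = N₀·e^(rt) = 9690 × e^(0.72×9) = 9690 × e^6.48.
e^6.48 ≈ 651.97, so N ≈ 9690 × 651.97 = 6.317598×10^6.

6317598 cells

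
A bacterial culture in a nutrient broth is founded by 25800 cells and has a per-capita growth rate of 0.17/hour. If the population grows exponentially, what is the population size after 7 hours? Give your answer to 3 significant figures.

N(t) = N₀·e^(rt) = 25800 × e^(0.17×7) = 25800 × e^1.19.
e^1.19 ≈ 3.2871, so N ≈ 25800 × 3.2871 = 84806.7.

84800 cells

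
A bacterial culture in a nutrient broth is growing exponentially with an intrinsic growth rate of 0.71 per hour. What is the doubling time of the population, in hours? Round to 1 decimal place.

1.0 hours

Doubling time t_d = ln(2)/r = 0.6931/0.71 = 0.97626.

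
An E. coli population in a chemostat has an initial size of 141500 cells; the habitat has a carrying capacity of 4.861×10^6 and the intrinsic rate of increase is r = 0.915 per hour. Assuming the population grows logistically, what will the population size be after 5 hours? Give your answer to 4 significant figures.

A = (K − N₀)/N₀ = (4.861×10^6 − 141500)/141500 = 33.353.
N(t) = K/(1 + A·e^(−rt)) = 4.861×10^6/(1 + 33.353×e^(−0.915×5)).
e^(−4.575) = 0.010306; denominator = 1 + 33.353×0.010306 = 1.3437.
N = 4.861×10^6/1.3437 = 3.617489×10^6.

3617000 cells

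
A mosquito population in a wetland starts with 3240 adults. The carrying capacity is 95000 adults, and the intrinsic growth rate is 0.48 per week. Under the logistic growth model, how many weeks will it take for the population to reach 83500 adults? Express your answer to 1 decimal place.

A = (K − N₀)/N₀ = (95000 − 3240)/3240 = 28.321.
Solve 95000/(1 + 28.321·e^(−0.48t)) = 83500: 1 + 28.321·e^(−0.48t) = 1.1377, so e^(−0.48t) = 0.00486299.
−0.48·t = ln(0.00486299) = -5.3261, so t = 5.3261/0.48 = 11.096.

11.1 weeks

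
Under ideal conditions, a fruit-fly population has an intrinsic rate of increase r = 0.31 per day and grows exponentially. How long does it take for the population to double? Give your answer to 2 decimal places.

Doubling time t_d = ln(2)/r = 0.6931/0.31 = 2.236.

2.24 days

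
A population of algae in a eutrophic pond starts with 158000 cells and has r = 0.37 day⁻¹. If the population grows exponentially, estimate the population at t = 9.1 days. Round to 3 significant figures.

4580000 cells

N(t) = N₀·e^(rt) = 158000 × e^(0.37×9.1) = 158000 × e^3.367.
e^3.367 ≈ 28.991, so N ≈ 158000 × 28.991 = 4.580645×10^6.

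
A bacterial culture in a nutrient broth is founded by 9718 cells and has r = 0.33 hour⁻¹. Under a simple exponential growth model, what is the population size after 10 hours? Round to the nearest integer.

263481 cells

N(t) = N₀·e^(rt) = 9718 × e^(0.33×10) = 9718 × e^3.3.
e^3.3 ≈ 27.113, so N ≈ 9718 × 27.113 = 263481.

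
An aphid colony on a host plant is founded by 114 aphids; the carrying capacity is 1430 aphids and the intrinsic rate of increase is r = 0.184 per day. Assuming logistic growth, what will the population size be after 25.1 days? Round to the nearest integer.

A = (K − N₀)/N₀ = (1430 − 114)/114 = 11.544.
N(t) = K/(1 + A·e^(−rt)) = 1430/(1 + 11.544×e^(−0.184×25.1)).
e^(−4.618) = 0.0098686; denominator = 1 + 11.544×0.0098686 = 1.1139.
N = 1430/1.1139 = 1283.75.

1284 aphids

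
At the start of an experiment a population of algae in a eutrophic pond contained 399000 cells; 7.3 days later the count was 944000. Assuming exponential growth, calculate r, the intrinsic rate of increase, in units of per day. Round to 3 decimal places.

From N(t) = N₀·e^(rt): e^(r·7.3) = 944000/399000 = 2.3659.
r·7.3 = ln(2.3659) = 0.86116, so r = 0.86116/7.3 = 0.11797.

0.118 per day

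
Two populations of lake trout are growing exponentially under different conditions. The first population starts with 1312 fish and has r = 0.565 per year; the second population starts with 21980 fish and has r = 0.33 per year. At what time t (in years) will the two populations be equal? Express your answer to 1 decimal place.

12.0 years

Set 1312·e^(0.565t) = 21980·e^(0.33t).
e^((0.565 − 0.33)t) = 21980/1312 → e^(0.235·t) = 16.753.
0.235·t = ln(16.753) = 2.8186, so t = 2.8186/0.235 = 11.994.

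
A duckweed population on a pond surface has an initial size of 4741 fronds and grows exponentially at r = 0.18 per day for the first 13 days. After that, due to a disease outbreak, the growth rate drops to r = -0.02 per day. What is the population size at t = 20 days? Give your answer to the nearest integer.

Phase 1: N(13) = 4741·e^(0.18×13) = 4741·e^2.34 = 49217.4.
Phase 2 runs for 20 − 13 = 7 days at r = -0.02.
N(20) = 49217.4·e^(-0.02×7) = 49217.4·e^-0.14 = 42787.6.

42788 fronds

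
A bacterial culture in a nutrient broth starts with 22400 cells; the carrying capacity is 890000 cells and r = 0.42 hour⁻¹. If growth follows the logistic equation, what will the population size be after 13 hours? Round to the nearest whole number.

A = (K − N₀)/N₀ = (890000 − 22400)/22400 = 38.732.
N(t) = K/(1 + A·e^(−rt)) = 890000/(1 + 38.732×e^(−0.42×13)).
e^(−5.46) = 0.0042536; denominator = 1 + 38.732×0.0042536 = 1.1647.
N = 890000/1.1647 = 764113.

764113 cells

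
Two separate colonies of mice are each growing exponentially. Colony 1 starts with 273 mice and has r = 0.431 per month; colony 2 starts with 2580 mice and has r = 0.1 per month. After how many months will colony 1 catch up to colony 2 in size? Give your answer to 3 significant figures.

6.79 months

Set 273·e^(0.431t) = 2580·e^(0.1t).
e^((0.431 − 0.1)t) = 2580/273 → e^(0.331·t) = 9.4505.
0.331·t = ln(9.4505) = 2.2461, so t = 2.2461/0.331 = 6.7857.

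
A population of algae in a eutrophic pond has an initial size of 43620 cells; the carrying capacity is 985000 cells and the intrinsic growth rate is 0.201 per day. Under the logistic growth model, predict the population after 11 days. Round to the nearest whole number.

A = (K − N₀)/N₀ = (985000 − 43620)/43620 = 21.581.
N(t) = K/(1 + A·e^(−rt)) = 985000/(1 + 21.581×e^(−0.201×11)).
e^(−2.211) = 0.10959; denominator = 1 + 21.581×0.10959 = 3.3651.
N = 985000/3.3651 = 292708.

292708 cells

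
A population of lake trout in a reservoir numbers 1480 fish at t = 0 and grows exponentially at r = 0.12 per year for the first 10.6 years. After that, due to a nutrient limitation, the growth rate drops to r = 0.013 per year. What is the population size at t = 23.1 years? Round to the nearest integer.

6212 fish

Phase 1: N(10.6) = 1480·e^(0.12×10.6) = 1480·e^1.272 = 5280.61.
Phase 2 runs for 23.1 − 10.6 = 12.5 years at r = 0.013.
N(23.1) = 5280.61·e^(0.013×12.5) = 5280.61·e^0.1625 = 6212.37.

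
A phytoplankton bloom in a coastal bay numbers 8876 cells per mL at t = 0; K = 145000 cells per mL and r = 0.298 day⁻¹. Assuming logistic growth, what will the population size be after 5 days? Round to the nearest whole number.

A = (K − N₀)/N₀ = (145000 − 8876)/8876 = 15.336.
N(t) = K/(1 + A·e^(−rt)) = 145000/(1 + 15.336×e^(−0.298×5)).
e^(−1.49) = 0.22537; denominator = 1 + 15.336×0.22537 = 4.4564.
N = 145000/4.4564 = 32537.8.

32538 cells per mL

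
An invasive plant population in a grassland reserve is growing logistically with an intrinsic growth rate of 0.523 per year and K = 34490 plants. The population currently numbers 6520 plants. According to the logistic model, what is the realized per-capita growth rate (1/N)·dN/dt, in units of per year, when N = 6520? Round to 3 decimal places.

0.424 per year

(1/N)·dN/dt = r(1 − N/K) = 0.523 × (1 − 6520/34490).
= 0.523 × 0.81096 = 0.42413.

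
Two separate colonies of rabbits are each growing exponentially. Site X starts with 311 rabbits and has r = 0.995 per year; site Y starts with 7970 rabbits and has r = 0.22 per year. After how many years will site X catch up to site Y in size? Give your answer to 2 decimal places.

4.19 years

Set 311·e^(0.995t) = 7970·e^(0.22t).
e^((0.995 − 0.22)t) = 7970/311 → e^(0.775·t) = 25.627.
0.775·t = ln(25.627) = 3.2436, so t = 3.2436/0.775 = 4.1854.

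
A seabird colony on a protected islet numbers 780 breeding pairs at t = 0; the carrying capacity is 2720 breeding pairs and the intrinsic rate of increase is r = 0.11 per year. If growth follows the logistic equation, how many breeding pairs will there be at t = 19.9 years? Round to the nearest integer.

2127 breeding pairs

A = (K − N₀)/N₀ = (2720 − 780)/780 = 2.4872.
N(t) = K/(1 + A·e^(−rt)) = 2720/(1 + 2.4872×e^(−0.11×19.9)).
e^(−2.189) = 0.11203; denominator = 1 + 2.4872×0.11203 = 1.2786.
N = 2720/1.2786 = 2127.27.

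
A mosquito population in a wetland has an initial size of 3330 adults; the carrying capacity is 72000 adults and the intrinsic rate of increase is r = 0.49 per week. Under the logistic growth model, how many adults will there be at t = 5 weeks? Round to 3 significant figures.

25900 adults

A = (K − N₀)/N₀ = (72000 − 3330)/3330 = 20.622.
N(t) = K/(1 + A·e^(−rt)) = 72000/(1 + 20.622×e^(−0.49×5)).
e^(−2.45) = 0.086294; denominator = 1 + 20.622×0.086294 = 2.7795.
N = 72000/2.7795 = 25903.8.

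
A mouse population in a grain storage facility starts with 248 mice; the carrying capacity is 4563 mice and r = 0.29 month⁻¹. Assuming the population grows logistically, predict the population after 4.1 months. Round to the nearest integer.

724 mice

A = (K − N₀)/N₀ = (4563 − 248)/248 = 17.399.
N(t) = K/(1 + A·e^(−rt)) = 4563/(1 + 17.399×e^(−0.29×4.1)).
e^(−1.189) = 0.30453; denominator = 1 + 17.399×0.30453 = 6.2985.
N = 4563/6.2985 = 724.458.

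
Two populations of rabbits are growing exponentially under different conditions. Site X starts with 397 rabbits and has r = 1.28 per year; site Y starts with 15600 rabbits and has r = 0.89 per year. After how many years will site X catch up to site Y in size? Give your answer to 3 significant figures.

9.41 years

Set 397·e^(1.28t) = 15600·e^(0.89t).
e^((1.28 − 0.89)t) = 15600/397 → e^(0.39·t) = 39.295.
0.39·t = ln(39.295) = 3.6711, so t = 3.6711/0.39 = 9.4131.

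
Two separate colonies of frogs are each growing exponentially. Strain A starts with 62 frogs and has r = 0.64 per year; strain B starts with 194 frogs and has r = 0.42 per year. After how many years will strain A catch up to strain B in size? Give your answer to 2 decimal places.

5.19 years

Set 62·e^(0.64t) = 194·e^(0.42t).
e^((0.64 − 0.42)t) = 194/62 → e^(0.22·t) = 3.129.
0.22·t = ln(3.129) = 1.1407, so t = 1.1407/0.22 = 5.1851.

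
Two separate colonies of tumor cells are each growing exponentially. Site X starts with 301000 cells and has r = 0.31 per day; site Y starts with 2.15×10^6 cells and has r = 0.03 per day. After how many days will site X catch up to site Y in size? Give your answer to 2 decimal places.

7.02 days

Set 301000·e^(0.31t) = 2.15×10^6·e^(0.03t).
e^((0.31 − 0.03)t) = 2.15×10^6/301000 → e^(0.28·t) = 7.1429.
0.28·t = ln(7.1429) = 1.9661, so t = 1.9661/0.28 = 7.0218.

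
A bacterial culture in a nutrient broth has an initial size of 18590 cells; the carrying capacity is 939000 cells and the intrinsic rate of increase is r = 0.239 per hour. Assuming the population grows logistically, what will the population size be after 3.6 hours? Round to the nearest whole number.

42793 cells

A = (K − N₀)/N₀ = (939000 − 18590)/18590 = 49.511.
N(t) = K/(1 + A·e^(−rt)) = 939000/(1 + 49.511×e^(−0.239×3.6)).
e^(−0.8604) = 0.42299; denominator = 1 + 49.511×0.42299 = 21.943.
N = 939000/21.943 = 42793.1.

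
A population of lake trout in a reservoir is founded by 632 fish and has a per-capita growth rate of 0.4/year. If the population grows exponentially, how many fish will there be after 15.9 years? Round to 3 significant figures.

365000 fish

N(t) = N₀·e^(rt) = 632 × e^(0.4×15.9) = 632 × e^6.36.
e^6.36 ≈ 578.25, so N ≈ 632 × 578.25 = 365452.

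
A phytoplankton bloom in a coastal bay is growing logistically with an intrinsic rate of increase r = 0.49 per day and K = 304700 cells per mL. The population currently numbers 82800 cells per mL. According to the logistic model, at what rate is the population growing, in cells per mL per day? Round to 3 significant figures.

dN/dt = rN(1 − N/K) = 0.49 × 82800 × (1 − 82800/304700).
1 − 82800/304700 = 0.72826; dN/dt = 0.49 × 82800 × 0.72826 = 29547.

29500 cells per mL per day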